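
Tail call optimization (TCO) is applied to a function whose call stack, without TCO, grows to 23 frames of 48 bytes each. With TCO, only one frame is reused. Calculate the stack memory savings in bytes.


Without TCO: 23 * 48 = 1104 bytes
With TCO: reuse 1 frame = 48 bytes
Savings = 1104 - 48 = 1056

1056


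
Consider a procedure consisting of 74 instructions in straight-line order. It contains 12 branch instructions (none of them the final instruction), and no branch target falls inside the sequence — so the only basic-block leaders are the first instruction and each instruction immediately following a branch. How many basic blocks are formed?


With no in-sequence branch targets, the leaders are the first instruction plus the instruction after each branch.
Number of basic blocks = branches + 1
= 12 + 1 = 13

13


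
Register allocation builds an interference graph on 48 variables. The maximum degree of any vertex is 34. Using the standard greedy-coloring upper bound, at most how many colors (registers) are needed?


Greedy coloring never needs more than (max_degree + 1) colors: when coloring a vertex, at most max_degree neighbors are already colored.
Upper bound = 34 + 1 = 35

35


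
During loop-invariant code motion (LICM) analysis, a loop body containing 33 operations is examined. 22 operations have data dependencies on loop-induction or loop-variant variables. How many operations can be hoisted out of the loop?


Invariant candidates = total - loop-dependent
= 33 - 22 = 11

11


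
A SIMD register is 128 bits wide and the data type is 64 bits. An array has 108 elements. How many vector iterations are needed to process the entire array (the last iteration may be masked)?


Width = 128 / 64 = 2 elements per vector op
Iterations = ceil(108 / 2) = 54

54


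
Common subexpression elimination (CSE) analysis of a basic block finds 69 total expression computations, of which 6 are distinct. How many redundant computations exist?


CSE count = total expressions - unique expressions
= 69 - 6 = 63

63


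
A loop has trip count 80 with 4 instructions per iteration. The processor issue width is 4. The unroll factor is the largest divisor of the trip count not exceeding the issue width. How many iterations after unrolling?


Largest divisor of 80 <= 4 is 4
New iterations = 80 / 4 = 20

20


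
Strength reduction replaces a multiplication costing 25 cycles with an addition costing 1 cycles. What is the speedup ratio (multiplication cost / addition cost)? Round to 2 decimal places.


Ratio = mult_cost / add_cost = 25 / 1 = 25.0

25.0


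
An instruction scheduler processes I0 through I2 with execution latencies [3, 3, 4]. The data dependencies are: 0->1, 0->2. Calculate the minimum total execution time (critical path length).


Compute longest path through dependency graph: dist(Ik) = max over predecessors of dist + latency(Ik).
dist(I0) = latency 3 = 3
dist(I1) = dist(I0) + 3 = 3 + 3 = 6
dist(I2) = dist(I0) + 4 = 3 + 4 = 7
Critical path = max dist = 7

7


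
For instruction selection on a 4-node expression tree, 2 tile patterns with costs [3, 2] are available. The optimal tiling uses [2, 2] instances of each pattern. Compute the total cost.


Total cost = sum(count_i * cost_i)
= 2*3 + 2*2
= 10

10


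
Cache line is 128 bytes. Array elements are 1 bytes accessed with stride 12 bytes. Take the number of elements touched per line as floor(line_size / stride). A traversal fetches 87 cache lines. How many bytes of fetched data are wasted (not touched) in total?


Elements per line = floor(128 / 12) = 10
Bytes used per line = 10 * 1 = 10
Wasted per line = 128 - 10 = 118
Total wasted = 118 * 87 = 10266

10266


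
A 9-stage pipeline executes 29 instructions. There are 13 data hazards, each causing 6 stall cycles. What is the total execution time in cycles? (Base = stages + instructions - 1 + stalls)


Base cycles = 9 + 29 - 1 = 37
Total stalls = 13 * 6 = 78
Total = 37 + 78 = 115

115


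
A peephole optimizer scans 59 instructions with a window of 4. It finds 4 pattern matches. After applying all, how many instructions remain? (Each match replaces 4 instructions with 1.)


Each match removes 3 instructions.
Total removed = 4 * 3 = 12
Remaining = 59 - 12 = 47

47


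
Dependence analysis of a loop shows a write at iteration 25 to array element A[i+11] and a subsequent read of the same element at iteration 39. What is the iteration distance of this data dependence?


Distance = read iteration - write iteration
= 39 - 25 = 14

14


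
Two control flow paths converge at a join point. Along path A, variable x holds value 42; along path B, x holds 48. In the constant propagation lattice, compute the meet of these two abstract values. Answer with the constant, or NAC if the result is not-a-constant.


Meet operation: if both paths give the same constant, result is that constant; if they differ, result is NAC (not-a-constant).
Path A: 42, Path B: 48 -> differ
Result: not-a-constant -> NAC

NAC


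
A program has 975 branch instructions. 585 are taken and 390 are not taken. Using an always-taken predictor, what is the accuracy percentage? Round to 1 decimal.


Predictor: always-taken
Correct predictions = 585
Accuracy = 585 / 975 * 100 = 60.0%

60.0


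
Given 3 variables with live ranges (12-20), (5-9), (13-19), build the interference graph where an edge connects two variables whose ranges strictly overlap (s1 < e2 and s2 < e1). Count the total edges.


Check all pairs for overlapping intervals.
Two intervals (s1,e1) and (s2,e2) overlap if s1 < e2 and s2 < e1.
v0 (12-20) vs v1..v2: overlaps v2 -> 1
v1 (5-9) vs v2: overlaps none -> 0
Total overlapping pairs = 1 + 0 = 1

1


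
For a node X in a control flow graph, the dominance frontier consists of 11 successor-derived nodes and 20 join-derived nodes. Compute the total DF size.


DF(X) = direct successor contributions + join point contributions
= 11 + 20 = 31

31


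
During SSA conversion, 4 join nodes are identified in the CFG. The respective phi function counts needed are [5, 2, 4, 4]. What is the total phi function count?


Total phi functions = sum of phi functions at each join node
= 5 + 2 + 4 + 4 = 15

15


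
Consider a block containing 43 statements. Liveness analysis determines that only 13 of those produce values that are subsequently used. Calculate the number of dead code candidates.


Dead code = total statements - live definitions
= 43 - 13 = 30

30


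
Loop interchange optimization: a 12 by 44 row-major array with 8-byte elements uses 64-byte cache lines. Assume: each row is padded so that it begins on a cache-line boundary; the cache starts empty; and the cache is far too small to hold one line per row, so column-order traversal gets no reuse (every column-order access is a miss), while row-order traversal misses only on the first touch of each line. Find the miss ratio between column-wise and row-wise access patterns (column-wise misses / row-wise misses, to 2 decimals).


Each row occupies 44 * 8 = 352 bytes and starts on a line boundary, so it spans ceil(352 / 64) = 6 cache lines.
Row-major traversal misses (one per line touched): 12 * ceil(44 * 8 / 64) = 72
Column-major traversal misses (no reuse, every access misses): 12 * 44 = 528
Ratio = 528 / 72 = 7.33

7.33


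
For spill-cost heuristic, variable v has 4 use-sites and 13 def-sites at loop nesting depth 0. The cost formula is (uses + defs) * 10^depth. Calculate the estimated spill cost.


uses + defs = 4 + 13 = 17
10^0 = 1
Spill cost = 17 * 1 = 17

17


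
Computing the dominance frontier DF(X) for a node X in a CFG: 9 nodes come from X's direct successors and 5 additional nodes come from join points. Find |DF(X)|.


DF(X) = direct successor contributions + join point contributions
= 9 + 5 = 14

14


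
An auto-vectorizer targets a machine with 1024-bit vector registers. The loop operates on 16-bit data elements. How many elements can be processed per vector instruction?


Width = SIMD bits / data type bits
= 1024 / 16 = 64

64


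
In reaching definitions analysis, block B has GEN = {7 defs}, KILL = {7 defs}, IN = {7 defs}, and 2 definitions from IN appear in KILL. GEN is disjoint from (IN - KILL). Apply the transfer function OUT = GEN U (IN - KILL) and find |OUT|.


IN - KILL: 7 - 2 = 5 surviving definitions
OUT = GEN + surviving = 7 + 5 = 12

12


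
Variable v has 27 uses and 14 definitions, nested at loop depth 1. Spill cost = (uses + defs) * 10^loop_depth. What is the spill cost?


uses + defs = 27 + 14 = 41
10^1 = 10
Spill cost = 41 * 10 = 410

410


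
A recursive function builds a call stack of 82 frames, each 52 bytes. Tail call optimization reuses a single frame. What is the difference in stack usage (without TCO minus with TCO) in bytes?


Without TCO: 82 * 52 = 4264 bytes
With TCO: reuse 1 frame = 52 bytes
Savings = 4264 - 52 = 4212

4212


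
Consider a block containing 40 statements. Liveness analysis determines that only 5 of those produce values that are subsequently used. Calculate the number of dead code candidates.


Dead code = total statements - live definitions
= 40 - 5 = 35

35


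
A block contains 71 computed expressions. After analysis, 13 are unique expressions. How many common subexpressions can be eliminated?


CSE count = total expressions - unique expressions
= 71 - 13 = 58

58


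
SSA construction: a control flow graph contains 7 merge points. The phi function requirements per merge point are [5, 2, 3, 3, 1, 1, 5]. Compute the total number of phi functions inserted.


Total phi functions = sum of phi functions at each join node
= 5 + 2 + 3 + 3 + 1 + 1 + 5 = 20

20


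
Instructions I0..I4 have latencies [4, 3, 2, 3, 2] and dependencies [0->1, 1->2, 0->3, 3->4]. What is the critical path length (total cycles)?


Compute longest path through dependency graph: dist(Ik) = max over predecessors of dist + latency(Ik).
dist(I0) = latency 4 = 4
dist(I1) = dist(I0) + 3 = 4 + 3 = 7
dist(I2) = dist(I1) + 2 = 7 + 2 = 9
dist(I3) = dist(I0) + 3 = 4 + 3 = 7
dist(I4) = dist(I3) + 2 = 7 + 2 = 9
Critical path = max dist = 9

9


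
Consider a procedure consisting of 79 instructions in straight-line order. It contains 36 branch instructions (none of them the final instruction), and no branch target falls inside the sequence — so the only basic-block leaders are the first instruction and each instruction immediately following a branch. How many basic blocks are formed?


With no in-sequence branch targets, the leaders are the first instruction plus the instruction after each branch.
Number of basic blocks = branches + 1
= 36 + 1 = 37

37


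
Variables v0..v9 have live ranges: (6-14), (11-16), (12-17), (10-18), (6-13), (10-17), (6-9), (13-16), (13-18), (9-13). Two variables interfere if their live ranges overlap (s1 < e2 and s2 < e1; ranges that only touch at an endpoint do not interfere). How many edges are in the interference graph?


Check all pairs for overlapping intervals.
Two intervals (s1,e1) and (s2,e2) overlap if s1 < e2 and s2 < e1.
v0 (6-14) vs v1..v9: overlaps v1, v2, v3, v4, v5, v6, v7, v8, v9 -> 9
v1 (11-16) vs v2..v9: overlaps v2, v3, v4, v5, v7, v8, v9 -> 7
v2 (12-17) vs v3..v9: overlaps v3, v4, v5, v7, v8, v9 -> 6
v3 (10-18) vs v4..v9: overlaps v4, v5, v7, v8, v9 -> 5
v4 (6-13) vs v5..v9: overlaps v5, v6, v9 -> 3
v5 (10-17) vs v6..v9: overlaps v7, v8, v9 -> 3
v6 (6-9) vs v7..v9: overlaps none -> 0
v7 (13-16) vs v8..v9: overlaps v8 -> 1
v8 (13-18) vs v9: overlaps none -> 0
Total overlapping pairs = 9 + 7 + 6 + 5 + 3 + 3 + 0 + 1 + 0 = 34

34


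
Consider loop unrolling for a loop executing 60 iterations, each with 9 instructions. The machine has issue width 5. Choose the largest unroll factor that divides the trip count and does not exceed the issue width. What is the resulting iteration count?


Largest divisor of 60 <= 5 is 5
New iterations = 60 / 5 = 12

12


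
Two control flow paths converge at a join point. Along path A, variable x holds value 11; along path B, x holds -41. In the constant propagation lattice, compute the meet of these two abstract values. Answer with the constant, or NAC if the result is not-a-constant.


Meet operation: if both paths give the same constant, result is that constant; if they differ, result is NAC (not-a-constant).
Path A: 11, Path B: -41 -> differ
Result: not-a-constant -> NAC

NAC


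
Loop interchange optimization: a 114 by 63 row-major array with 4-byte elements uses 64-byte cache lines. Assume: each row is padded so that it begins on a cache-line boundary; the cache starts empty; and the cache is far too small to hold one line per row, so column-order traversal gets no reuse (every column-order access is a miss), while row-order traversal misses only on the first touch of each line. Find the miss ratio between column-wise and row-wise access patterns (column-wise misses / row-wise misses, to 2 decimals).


Each row occupies 63 * 4 = 252 bytes and starts on a line boundary, so it spans ceil(252 / 64) = 4 cache lines.
Row-major traversal misses (one per line touched): 114 * ceil(63 * 4 / 64) = 456
Column-major traversal misses (no reuse, every access misses): 114 * 63 = 7182
Ratio = 7182 / 456 = 15.75

15.75


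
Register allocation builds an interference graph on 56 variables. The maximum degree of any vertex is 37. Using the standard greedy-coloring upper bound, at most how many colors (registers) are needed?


Greedy coloring never needs more than (max_degree + 1) colors: when coloring a vertex, at most max_degree neighbors are already colored.
Upper bound = 37 + 1 = 38

38


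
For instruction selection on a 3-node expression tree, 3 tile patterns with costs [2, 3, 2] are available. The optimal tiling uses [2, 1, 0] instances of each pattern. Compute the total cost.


Total cost = sum(count_i * cost_i)
= 2*2 + 1*3 + 0*2
= 7

7


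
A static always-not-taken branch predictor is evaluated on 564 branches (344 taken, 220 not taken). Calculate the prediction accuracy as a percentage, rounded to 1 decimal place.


Predictor: always-not-taken
Correct predictions = 220
Accuracy = 220 / 564 * 100 = 39.0%

39.0


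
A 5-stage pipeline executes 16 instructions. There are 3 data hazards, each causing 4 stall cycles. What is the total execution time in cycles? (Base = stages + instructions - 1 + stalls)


Base cycles = 5 + 16 - 1 = 20
Total stalls = 3 * 4 = 12
Total = 20 + 12 = 32

32


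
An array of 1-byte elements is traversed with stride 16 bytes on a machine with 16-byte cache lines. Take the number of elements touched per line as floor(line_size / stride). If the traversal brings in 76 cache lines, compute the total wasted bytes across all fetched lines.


Elements per line = floor(16 / 16) = 1
Bytes used per line = 1 * 1 = 1
Wasted per line = 16 - 1 = 15
Total wasted = 15 * 76 = 1140

1140


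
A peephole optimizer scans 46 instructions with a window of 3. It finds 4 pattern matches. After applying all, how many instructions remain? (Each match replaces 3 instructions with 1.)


Each match removes 2 instructions.
Total removed = 4 * 2 = 8
Remaining = 46 - 8 = 38

38


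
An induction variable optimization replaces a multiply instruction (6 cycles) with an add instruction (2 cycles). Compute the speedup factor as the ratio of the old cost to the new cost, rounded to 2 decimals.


Ratio = mult_cost / add_cost = 6 / 2 = 3.0

3.0


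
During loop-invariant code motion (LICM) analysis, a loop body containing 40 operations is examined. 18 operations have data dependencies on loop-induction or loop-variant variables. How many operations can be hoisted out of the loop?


Invariant candidates = total - loop-dependent
= 40 - 18 = 22

22


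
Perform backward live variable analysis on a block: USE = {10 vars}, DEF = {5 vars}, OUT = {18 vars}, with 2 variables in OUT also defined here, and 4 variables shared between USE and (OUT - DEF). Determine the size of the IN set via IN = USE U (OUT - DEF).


OUT - DEF: 18 - 2 = 16
|IN| = |USE| + |OUT - DEF| - |USE ∩ (OUT - DEF)| = 10 + 16 - 4 = 22

22


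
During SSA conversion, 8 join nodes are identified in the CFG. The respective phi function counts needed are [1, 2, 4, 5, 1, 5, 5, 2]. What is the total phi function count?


Total phi functions = sum of phi functions at each join node
= 1 + 2 + 4 + 5 + 1 + 5 + 5 + 2 = 25

25


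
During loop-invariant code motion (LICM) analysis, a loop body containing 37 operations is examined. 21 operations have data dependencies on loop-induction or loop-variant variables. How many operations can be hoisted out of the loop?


Invariant candidates = total - loop-dependent
= 37 - 21 = 16

16


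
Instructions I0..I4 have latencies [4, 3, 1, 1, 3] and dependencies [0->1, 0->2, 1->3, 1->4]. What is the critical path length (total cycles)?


Compute longest path through dependency graph: dist(Ik) = max over predecessors of dist + latency(Ik).
dist(I0) = latency 4 = 4
dist(I1) = dist(I0) + 3 = 4 + 3 = 7
dist(I2) = dist(I0) + 1 = 4 + 1 = 5
dist(I3) = dist(I1) + 1 = 7 + 1 = 8
dist(I4) = dist(I1) + 3 = 7 + 3 = 10
Critical path = max dist = 10

10


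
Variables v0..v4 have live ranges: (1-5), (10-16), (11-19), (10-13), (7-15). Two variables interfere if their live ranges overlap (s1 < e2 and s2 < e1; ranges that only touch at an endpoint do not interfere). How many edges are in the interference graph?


Check all pairs for overlapping intervals.
Two intervals (s1,e1) and (s2,e2) overlap if s1 < e2 and s2 < e1.
v0 (1-5) vs v1..v4: overlaps none -> 0
v1 (10-16) vs v2..v4: overlaps v2, v3, v4 -> 3
v2 (11-19) vs v3..v4: overlaps v3, v4 -> 2
v3 (10-13) vs v4: overlaps v4 -> 1
Total overlapping pairs = 0 + 3 + 2 + 1 = 6

6


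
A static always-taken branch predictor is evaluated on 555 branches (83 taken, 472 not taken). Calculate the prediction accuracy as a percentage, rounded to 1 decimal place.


Predictor: always-taken
Correct predictions = 83
Accuracy = 83 / 555 * 100 = 15.0%

15.0


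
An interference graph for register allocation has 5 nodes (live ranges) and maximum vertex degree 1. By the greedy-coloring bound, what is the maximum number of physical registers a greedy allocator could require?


Greedy coloring never needs more than (max_degree + 1) colors: when coloring a vertex, at most max_degree neighbors are already colored.
Upper bound = 1 + 1 = 2

2


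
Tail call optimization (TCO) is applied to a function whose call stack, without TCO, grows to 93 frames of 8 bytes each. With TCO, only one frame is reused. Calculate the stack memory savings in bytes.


Without TCO: 93 * 8 = 744 bytes
With TCO: reuse 1 frame = 8 bytes
Savings = 744 - 8 = 736

736


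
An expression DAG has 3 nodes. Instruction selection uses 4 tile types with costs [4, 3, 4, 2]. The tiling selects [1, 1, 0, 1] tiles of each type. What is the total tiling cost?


Total cost = sum(count_i * cost_i)
= 1*4 + 1*3 + 0*4 + 1*2
= 9

9


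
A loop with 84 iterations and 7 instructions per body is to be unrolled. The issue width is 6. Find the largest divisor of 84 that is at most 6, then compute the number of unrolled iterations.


Largest divisor of 84 <= 6 is 6
New iterations = 84 / 6 = 14

14


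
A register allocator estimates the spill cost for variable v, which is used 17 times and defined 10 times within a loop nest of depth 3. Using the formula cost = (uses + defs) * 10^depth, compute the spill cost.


uses + defs = 17 + 10 = 27
10^3 = 1000
Spill cost = 27 * 1000 = 27000

27000


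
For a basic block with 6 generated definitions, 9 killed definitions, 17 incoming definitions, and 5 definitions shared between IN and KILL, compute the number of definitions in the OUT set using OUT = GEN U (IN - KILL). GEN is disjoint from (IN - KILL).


IN - KILL: 17 - 5 = 12 surviving definitions
OUT = GEN + surviving = 6 + 12 = 18

18


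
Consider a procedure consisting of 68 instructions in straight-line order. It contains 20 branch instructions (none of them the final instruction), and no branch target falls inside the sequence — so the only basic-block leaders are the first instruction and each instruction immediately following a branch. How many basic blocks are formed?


With no in-sequence branch targets, the leaders are the first instruction plus the instruction after each branch.
Number of basic blocks = branches + 1
= 20 + 1 = 21

21


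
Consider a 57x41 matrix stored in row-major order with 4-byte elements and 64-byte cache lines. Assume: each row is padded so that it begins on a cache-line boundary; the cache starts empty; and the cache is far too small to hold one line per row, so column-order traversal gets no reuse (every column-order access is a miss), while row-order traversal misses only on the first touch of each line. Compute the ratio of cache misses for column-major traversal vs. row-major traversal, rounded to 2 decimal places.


Each row occupies 41 * 4 = 164 bytes and starts on a line boundary, so it spans ceil(164 / 64) = 3 cache lines.
Row-major traversal misses (one per line touched): 57 * ceil(41 * 4 / 64) = 171
Column-major traversal misses (no reuse, every access misses): 57 * 41 = 2337
Ratio = 2337 / 171 = 13.67

13.67


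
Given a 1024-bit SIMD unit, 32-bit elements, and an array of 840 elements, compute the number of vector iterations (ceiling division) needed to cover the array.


Width = 1024 / 32 = 32 elements per vector op
Iterations = ceil(840 / 32) = 27

27


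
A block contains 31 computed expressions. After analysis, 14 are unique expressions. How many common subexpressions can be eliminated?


CSE count = total expressions - unique expressions
= 31 - 14 = 17

17


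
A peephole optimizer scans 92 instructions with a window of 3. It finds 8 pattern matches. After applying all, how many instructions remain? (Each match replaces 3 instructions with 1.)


Each match removes 2 instructions.
Total removed = 8 * 2 = 16
Remaining = 92 - 16 = 76

76


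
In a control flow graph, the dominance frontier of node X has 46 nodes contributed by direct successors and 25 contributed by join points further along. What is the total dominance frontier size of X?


DF(X) = direct successor contributions + join point contributions
= 46 + 25 = 71

71


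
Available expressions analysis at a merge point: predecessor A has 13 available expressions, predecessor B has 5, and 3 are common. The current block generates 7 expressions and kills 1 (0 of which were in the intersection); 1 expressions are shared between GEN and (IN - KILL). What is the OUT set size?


IN = intersection of predecessors = 3
IN - KILL = 3 - 0 = 3
|OUT| = |GEN| + |IN - KILL| - |GEN ∩ (IN - KILL)| = 7 + 3 - 1 = 9

9


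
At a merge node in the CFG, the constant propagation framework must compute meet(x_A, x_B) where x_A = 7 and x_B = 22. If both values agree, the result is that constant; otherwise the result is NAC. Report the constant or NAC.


Meet operation: if both paths give the same constant, result is that constant; if they differ, result is NAC (not-a-constant).
Path A: 7, Path B: 22 -> differ
Result: not-a-constant -> NAC

NAC


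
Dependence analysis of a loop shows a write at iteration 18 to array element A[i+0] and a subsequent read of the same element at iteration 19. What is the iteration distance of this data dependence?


Distance = read iteration - write iteration
= 19 - 18 = 1

1


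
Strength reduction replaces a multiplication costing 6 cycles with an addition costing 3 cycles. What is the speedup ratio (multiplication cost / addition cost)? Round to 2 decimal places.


Ratio = mult_cost / add_cost = 6 / 3 = 2.0

2.0


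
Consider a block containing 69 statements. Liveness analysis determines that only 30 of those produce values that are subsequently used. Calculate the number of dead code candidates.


Dead code = total statements - live definitions
= 69 - 30 = 39

39


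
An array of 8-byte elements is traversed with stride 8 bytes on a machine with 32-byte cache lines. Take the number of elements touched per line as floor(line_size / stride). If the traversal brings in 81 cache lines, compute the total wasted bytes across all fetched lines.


Elements per line = floor(32 / 8) = 4
Bytes used per line = 4 * 8 = 32
Wasted per line = 32 - 32 = 0
Total wasted = 0 * 81 = 0

0


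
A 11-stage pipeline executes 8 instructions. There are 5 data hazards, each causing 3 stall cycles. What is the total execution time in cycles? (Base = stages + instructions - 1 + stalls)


Base cycles = 11 + 8 - 1 = 18
Total stalls = 5 * 3 = 15
Total = 18 + 15 = 33

33


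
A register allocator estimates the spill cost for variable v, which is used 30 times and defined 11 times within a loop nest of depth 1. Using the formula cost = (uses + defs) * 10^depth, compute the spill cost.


uses + defs = 30 + 11 = 41
10^1 = 10
Spill cost = 41 * 10 = 410

410


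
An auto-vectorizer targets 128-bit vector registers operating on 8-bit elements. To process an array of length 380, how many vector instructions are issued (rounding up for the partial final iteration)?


Width = 128 / 8 = 16 elements per vector op
Iterations = ceil(380 / 16) = 24

24


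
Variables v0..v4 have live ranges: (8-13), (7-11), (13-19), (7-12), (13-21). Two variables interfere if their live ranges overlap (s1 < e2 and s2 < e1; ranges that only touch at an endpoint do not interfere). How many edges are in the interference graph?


Check all pairs for overlapping intervals.
Two intervals (s1,e1) and (s2,e2) overlap if s1 < e2 and s2 < e1.
v0 (8-13) vs v1..v4: overlaps v1, v3 -> 2
v1 (7-11) vs v2..v4: overlaps v3 -> 1
v2 (13-19) vs v3..v4: overlaps v4 -> 1
v3 (7-12) vs v4: overlaps none -> 0
Total overlapping pairs = 2 + 1 + 1 + 0 = 4

4


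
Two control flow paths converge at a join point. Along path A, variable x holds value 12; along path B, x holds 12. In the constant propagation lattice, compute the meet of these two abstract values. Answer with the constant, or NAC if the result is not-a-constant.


Meet operation: if both paths give the same constant, result is that constant; if they differ, result is NAC (not-a-constant).
Path A: 12, Path B: 12 -> equal
Result: constant -> 12

12


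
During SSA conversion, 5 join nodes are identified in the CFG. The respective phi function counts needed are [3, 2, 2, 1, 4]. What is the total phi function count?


Total phi functions = sum of phi functions at each join node
= 3 + 2 + 2 + 1 + 4 = 12

12


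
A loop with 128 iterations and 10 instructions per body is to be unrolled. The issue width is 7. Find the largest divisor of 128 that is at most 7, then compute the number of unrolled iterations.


Largest divisor of 128 <= 7 is 4
New iterations = 128 / 4 = 32

32


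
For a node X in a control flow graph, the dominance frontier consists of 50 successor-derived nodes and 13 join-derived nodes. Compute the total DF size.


DF(X) = direct successor contributions + join point contributions
= 50 + 13 = 63

63


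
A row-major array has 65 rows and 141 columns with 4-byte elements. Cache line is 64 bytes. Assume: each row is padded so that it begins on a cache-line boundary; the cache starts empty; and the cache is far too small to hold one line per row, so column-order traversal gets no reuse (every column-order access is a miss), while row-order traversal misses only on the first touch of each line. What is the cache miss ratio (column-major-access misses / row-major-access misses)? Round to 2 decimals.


Each row occupies 141 * 4 = 564 bytes and starts on a line boundary, so it spans ceil(564 / 64) = 9 cache lines.
Row-major traversal misses (one per line touched): 65 * ceil(141 * 4 / 64) = 585
Column-major traversal misses (no reuse, every access misses): 65 * 141 = 9165
Ratio = 9165 / 585 = 15.67

15.67


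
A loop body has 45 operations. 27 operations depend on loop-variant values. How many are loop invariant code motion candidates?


Invariant candidates = total - loop-dependent
= 45 - 27 = 18

18


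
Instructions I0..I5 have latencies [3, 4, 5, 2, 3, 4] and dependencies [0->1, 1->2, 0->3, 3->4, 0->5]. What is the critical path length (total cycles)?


Compute longest path through dependency graph: dist(Ik) = max over predecessors of dist + latency(Ik).
dist(I0) = latency 3 = 3
dist(I1) = dist(I0) + 4 = 3 + 4 = 7
dist(I2) = dist(I1) + 5 = 7 + 5 = 12
dist(I3) = dist(I0) + 2 = 3 + 2 = 5
dist(I4) = dist(I3) + 3 = 5 + 3 = 8
dist(I5) = dist(I0) + 4 = 3 + 4 = 7
Critical path = max dist = 12

12


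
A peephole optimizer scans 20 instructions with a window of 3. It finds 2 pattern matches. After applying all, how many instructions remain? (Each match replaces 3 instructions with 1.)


Each match removes 2 instructions.
Total removed = 2 * 2 = 4
Remaining = 20 - 4 = 16

16


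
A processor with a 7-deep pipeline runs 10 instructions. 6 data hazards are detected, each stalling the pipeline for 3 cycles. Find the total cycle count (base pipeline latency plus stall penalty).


Base cycles = 7 + 10 - 1 = 16
Total stalls = 6 * 3 = 18
Total = 16 + 18 = 34

34


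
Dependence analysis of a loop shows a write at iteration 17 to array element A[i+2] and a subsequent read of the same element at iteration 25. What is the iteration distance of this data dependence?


Distance = read iteration - write iteration
= 25 - 17 = 8

8


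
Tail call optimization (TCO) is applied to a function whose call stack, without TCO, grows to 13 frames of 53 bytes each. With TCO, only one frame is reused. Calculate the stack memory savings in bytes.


Without TCO: 13 * 53 = 689 bytes
With TCO: reuse 1 frame = 53 bytes
Savings = 689 - 53 = 636

636


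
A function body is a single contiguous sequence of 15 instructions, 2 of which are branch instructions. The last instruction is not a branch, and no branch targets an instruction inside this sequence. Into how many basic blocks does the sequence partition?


With no in-sequence branch targets, the leaders are the first instruction plus the instruction after each branch.
Number of basic blocks = branches + 1
= 2 + 1 = 3

3


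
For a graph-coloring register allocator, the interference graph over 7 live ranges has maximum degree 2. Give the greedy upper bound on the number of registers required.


Greedy coloring never needs more than (max_degree + 1) colors: when coloring a vertex, at most max_degree neighbors are already colored.
Upper bound = 2 + 1 = 3

3


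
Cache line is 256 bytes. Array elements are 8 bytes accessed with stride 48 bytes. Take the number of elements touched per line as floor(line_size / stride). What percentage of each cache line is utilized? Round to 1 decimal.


Elements per cache line = floor(256 / 48) = 5
Bytes used = 5 * 8 = 40
Utilization = 40 / 256 * 100 = 15.6%

15.6


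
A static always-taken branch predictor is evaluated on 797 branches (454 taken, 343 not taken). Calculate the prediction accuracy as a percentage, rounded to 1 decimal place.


Predictor: always-taken
Correct predictions = 454
Accuracy = 454 / 797 * 100 = 57.0%

57.0


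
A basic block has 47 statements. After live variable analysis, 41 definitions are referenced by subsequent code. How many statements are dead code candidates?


Dead code = total statements - live definitions
= 47 - 41 = 6

6


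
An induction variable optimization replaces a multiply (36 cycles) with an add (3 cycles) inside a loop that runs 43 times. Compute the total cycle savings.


Per-iteration saving = 36 - 3 = 33
Total saved = 43 * 33 = 1419

1419


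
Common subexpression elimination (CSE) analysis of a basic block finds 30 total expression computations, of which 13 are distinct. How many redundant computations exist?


CSE count = total expressions - unique expressions
= 30 - 13 = 17

17


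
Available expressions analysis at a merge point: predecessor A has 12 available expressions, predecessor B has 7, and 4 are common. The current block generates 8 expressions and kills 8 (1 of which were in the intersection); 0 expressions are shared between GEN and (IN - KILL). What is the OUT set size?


IN = intersection of predecessors = 4
IN - KILL = 4 - 1 = 3
|OUT| = |GEN| + |IN - KILL| - |GEN ∩ (IN - KILL)| = 8 + 3 - 0 = 11

11


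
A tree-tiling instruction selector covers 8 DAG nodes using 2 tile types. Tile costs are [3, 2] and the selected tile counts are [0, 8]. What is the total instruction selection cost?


Total cost = sum(count_i * cost_i)
= 0*3 + 8*2
= 16

16


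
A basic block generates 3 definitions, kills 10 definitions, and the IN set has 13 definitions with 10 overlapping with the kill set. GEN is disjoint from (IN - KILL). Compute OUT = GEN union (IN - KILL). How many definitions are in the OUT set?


IN - KILL: 13 - 10 = 3 surviving definitions
OUT = GEN + surviving = 3 + 3 = 6

6


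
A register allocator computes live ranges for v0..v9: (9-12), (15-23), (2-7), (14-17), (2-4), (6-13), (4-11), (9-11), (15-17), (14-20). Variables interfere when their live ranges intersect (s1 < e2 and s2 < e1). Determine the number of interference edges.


Check all pairs for overlapping intervals.
Two intervals (s1,e1) and (s2,e2) overlap if s1 < e2 and s2 < e1.
v0 (9-12) vs v1..v9: overlaps v5, v6, v7 -> 3
v1 (15-23) vs v2..v9: overlaps v3, v8, v9 -> 3
v2 (2-7) vs v3..v9: overlaps v4, v5, v6 -> 3
v3 (14-17) vs v4..v9: overlaps v8, v9 -> 2
v4 (2-4) vs v5..v9: overlaps none -> 0
v5 (6-13) vs v6..v9: overlaps v6, v7 -> 2
v6 (4-11) vs v7..v9: overlaps v7 -> 1
v7 (9-11) vs v8..v9: overlaps none -> 0
v8 (15-17) vs v9: overlaps v9 -> 1
Total overlapping pairs = 3 + 3 + 3 + 2 + 0 + 2 + 1 + 0 + 1 = 15

15


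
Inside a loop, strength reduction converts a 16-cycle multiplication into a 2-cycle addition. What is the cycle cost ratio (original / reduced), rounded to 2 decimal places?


Ratio = mult_cost / add_cost = 16 / 2 = 8.0

8.0


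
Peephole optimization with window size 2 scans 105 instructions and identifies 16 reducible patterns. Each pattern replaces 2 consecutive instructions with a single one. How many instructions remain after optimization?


Each match removes 1 instructions.
Total removed = 16 * 1 = 16
Remaining = 105 - 16 = 89

89


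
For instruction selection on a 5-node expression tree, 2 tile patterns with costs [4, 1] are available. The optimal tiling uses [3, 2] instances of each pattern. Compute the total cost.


Total cost = sum(count_i * cost_i)
= 3*4 + 2*1
= 14

14


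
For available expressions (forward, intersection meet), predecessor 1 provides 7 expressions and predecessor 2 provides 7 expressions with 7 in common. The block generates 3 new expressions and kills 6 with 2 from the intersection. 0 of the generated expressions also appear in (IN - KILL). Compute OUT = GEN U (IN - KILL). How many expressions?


IN = intersection of predecessors = 7
IN - KILL = 7 - 2 = 5
|OUT| = |GEN| + |IN - KILL| - |GEN ∩ (IN - KILL)| = 3 + 5 - 0 = 8

8


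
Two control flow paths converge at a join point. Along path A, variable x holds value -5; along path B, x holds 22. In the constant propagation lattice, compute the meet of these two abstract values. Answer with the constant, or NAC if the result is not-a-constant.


Meet operation: if both paths give the same constant, result is that constant; if they differ, result is NAC (not-a-constant).
Path A: -5, Path B: 22 -> differ
Result: not-a-constant -> NAC

NAC


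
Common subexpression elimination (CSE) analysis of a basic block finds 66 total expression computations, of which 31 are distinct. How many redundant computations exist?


CSE count = total expressions - unique expressions
= 66 - 31 = 35

35


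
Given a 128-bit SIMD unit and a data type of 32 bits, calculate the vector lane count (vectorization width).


Width = SIMD bits / data type bits
= 128 / 32 = 4

4


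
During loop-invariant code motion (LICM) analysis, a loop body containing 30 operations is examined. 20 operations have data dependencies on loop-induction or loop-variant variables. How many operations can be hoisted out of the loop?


Invariant candidates = total - loop-dependent
= 30 - 20 = 10

10


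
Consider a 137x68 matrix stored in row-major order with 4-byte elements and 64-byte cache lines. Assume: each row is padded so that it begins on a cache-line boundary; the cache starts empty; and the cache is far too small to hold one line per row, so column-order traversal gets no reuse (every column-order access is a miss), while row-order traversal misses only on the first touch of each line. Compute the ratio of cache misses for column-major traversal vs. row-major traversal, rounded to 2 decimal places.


Each row occupies 68 * 4 = 272 bytes and starts on a line boundary, so it spans ceil(272 / 64) = 5 cache lines.
Row-major traversal misses (one per line touched): 137 * ceil(68 * 4 / 64) = 685
Column-major traversal misses (no reuse, every access misses): 137 * 68 = 9316
Ratio = 9316 / 685 = 13.6

13.6


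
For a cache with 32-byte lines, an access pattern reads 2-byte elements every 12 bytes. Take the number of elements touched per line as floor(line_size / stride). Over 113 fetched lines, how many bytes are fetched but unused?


Elements per line = floor(32 / 12) = 2
Bytes used per line = 2 * 2 = 4
Wasted per line = 32 - 4 = 28
Total wasted = 28 * 113 = 3164

3164


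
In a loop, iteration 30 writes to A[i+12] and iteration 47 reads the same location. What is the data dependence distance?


Distance = read iteration - write iteration
= 47 - 30 = 17

17


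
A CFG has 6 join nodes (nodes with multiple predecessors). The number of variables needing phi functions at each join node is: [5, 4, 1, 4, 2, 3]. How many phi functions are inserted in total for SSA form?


Total phi functions = sum of phi functions at each join node
= 5 + 4 + 1 + 4 + 2 + 3 = 19

19


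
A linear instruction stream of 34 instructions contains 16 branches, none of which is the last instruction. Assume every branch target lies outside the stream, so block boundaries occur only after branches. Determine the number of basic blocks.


With no in-sequence branch targets, the leaders are the first instruction plus the instruction after each branch.
Number of basic blocks = branches + 1
= 16 + 1 = 17

17


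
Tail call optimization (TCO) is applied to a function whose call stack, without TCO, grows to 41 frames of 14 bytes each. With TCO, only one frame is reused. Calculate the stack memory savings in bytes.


Without TCO: 41 * 14 = 574 bytes
With TCO: reuse 1 frame = 14 bytes
Savings = 574 - 14 = 560

560


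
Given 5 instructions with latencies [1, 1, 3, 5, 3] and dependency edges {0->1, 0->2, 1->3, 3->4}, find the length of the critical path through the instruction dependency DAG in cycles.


Compute longest path through dependency graph: dist(Ik) = max over predecessors of dist + latency(Ik).
dist(I0) = latency 1 = 1
dist(I1) = dist(I0) + 1 = 1 + 1 = 2
dist(I2) = dist(I0) + 3 = 1 + 3 = 4
dist(I3) = dist(I1) + 5 = 2 + 5 = 7
dist(I4) = dist(I3) + 3 = 7 + 3 = 10
Critical path = max dist = 10

10


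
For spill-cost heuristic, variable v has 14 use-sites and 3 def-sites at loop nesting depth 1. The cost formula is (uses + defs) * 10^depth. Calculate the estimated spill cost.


uses + defs = 14 + 3 = 17
10^1 = 10
Spill cost = 17 * 10 = 170

170


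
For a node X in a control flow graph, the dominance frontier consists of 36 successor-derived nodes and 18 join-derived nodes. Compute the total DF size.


DF(X) = direct successor contributions + join point contributions
= 36 + 18 = 54

54


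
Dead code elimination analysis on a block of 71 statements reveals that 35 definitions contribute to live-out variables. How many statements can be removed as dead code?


Dead code = total statements - live definitions
= 71 - 35 = 36

36
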